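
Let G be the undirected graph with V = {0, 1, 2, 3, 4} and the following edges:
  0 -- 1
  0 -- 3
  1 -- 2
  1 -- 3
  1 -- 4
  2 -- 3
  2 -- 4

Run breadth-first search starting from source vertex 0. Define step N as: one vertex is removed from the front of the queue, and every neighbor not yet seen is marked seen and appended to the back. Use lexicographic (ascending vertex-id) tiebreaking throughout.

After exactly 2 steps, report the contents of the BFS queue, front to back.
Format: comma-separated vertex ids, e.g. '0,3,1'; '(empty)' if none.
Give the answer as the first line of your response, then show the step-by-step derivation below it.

3,2,4

step 1: dequeue 0; queue=[1,3]; order=0
step 2: dequeue 1; queue=[3,2,4]; order=0,1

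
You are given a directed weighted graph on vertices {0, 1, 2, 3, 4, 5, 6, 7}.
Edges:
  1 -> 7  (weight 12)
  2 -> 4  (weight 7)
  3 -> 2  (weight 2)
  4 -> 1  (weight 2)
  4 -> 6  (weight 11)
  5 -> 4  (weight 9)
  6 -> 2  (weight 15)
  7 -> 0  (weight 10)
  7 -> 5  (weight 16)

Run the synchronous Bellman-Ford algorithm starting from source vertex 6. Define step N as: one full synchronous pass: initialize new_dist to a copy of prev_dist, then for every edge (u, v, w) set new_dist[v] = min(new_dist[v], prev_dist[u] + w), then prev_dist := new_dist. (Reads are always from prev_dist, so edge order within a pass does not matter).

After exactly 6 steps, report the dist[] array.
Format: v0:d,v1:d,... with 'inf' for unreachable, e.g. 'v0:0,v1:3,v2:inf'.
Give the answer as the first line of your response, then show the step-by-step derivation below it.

v0:46,v1:24,v2:15,v3:inf,v4:22,v5:52,v6:0,v7:36

step 1: dist = v0:inf,v1:inf,v2:15,v3:inf,v4:inf,v5:inf,v6:0,v7:inf
step 2: dist = v0:inf,v1:inf,v2:15,v3:inf,v4:22,v5:inf,v6:0,v7:inf
step 3: dist = v0:inf,v1:24,v2:15,v3:inf,v4:22,v5:inf,v6:0,v7:inf
step 4: dist = v0:inf,v1:24,v2:15,v3:inf,v4:22,v5:inf,v6:0,v7:36
step 5: dist = v0:46,v1:24,v2:15,v3:inf,v4:22,v5:52,v6:0,v7:36
step 6: dist = v0:46,v1:24,v2:15,v3:inf,v4:22,v5:52,v6:0,v7:36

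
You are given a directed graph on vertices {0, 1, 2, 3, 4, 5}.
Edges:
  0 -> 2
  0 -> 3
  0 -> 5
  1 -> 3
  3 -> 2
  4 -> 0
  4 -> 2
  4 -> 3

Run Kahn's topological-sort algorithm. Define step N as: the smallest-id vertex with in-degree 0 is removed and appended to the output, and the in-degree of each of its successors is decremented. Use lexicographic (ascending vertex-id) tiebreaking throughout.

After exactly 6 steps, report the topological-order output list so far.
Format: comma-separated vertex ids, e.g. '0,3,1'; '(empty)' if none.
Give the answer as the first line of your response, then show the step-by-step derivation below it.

1,4,0,3,2,5

step 1: output 1; order=[1]; indeg=(1,0,3,2,0,1)
step 2: output 4; order=[1,4]; indeg=(0,0,2,1,0,1)
step 3: output 0; order=[1,4,0]; indeg=(0,0,1,0,0,0)
step 4: output 3; order=[1,4,0,3]; indeg=(0,0,0,0,0,0)
step 5: output 2; order=[1,4,0,3,2]; indeg=(0,0,0,0,0,0)
step 6: output 5; order=[1,4,0,3,2,5]; indeg=(0,0,0,0,0,0)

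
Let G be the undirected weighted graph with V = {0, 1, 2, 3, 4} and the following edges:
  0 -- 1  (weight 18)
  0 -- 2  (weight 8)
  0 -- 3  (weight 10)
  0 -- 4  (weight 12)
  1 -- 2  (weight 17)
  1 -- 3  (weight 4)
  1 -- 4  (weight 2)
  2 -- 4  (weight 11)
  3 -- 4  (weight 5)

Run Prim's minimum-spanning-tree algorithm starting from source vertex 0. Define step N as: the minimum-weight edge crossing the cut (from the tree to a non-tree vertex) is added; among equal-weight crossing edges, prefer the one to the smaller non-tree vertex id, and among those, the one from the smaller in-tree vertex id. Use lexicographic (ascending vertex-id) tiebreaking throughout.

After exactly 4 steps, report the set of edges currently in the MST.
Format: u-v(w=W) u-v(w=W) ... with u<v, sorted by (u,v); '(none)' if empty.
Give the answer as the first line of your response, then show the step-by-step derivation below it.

0-2(w=8) 0-3(w=10) 1-3(w=4) 1-4(w=2)

step 1: add edge 0-2 (w=8); MST = {0-2(w=8)}
step 2: add edge 0-3 (w=10); MST = {0-2(w=8) 0-3(w=10)}
step 3: add edge 1-3 (w=4); MST = {0-2(w=8) 0-3(w=10) 1-3(w=4)}
step 4: add edge 1-4 (w=2); MST = {0-2(w=8) 0-3(w=10) 1-3(w=4) 1-4(w=2)}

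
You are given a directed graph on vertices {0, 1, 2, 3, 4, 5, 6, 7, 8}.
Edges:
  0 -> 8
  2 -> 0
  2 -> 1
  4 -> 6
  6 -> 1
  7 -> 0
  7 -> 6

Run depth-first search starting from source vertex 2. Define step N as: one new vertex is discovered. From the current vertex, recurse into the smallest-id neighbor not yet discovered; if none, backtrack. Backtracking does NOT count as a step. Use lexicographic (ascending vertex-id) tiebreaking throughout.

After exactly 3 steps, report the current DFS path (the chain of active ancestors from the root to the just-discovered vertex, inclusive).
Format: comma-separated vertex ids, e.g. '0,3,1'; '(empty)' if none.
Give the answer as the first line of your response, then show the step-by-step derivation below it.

2,0,8

step 1: discover 2; path=2; order=2
step 2: discover 0; path=2>0; order=2,0
step 3: discover 8; path=2>0>8; order=2,0,8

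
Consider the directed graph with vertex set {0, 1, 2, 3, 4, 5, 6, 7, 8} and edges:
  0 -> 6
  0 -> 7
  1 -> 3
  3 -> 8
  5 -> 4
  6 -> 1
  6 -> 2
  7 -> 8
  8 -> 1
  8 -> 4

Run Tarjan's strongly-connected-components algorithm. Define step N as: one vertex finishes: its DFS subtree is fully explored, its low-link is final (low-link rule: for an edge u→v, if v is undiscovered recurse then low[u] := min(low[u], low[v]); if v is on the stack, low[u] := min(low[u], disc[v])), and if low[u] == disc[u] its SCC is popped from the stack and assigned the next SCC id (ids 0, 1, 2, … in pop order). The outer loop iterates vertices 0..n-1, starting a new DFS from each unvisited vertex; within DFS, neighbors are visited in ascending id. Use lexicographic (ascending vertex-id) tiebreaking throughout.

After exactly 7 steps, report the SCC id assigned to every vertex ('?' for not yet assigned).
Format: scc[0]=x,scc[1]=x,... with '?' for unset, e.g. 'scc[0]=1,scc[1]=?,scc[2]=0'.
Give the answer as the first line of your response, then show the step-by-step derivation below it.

scc[0]=?,scc[1]=1,scc[2]=2,scc[3]=1,scc[4]=0,scc[5]=?,scc[6]=3,scc[7]=4,scc[8]=1

step 1: low=(low[0]=0,low[1]=2,low[2]=?,low[3]=3,low[4]=5,low[5]=?,low[6]=1,low[7]=?,low[8]=2); scc=(scc[0]=?,scc[1]=?,scc[2]=?,scc[3]=?,scc[4]=0,scc[5]=?,scc[6]=?,scc[7]=?,scc[8]=?)
step 2: low=(low[0]=0,low[1]=2,low[2]=?,low[3]=3,low[4]=5,low[5]=?,low[6]=1,low[7]=?,low[8]=2); scc=(scc[0]=?,scc[1]=?,scc[2]=?,scc[3]=?,scc[4]=0,scc[5]=?,scc[6]=?,scc[7]=?,scc[8]=?)
step 3: low=(low[0]=0,low[1]=2,low[2]=?,low[3]=2,low[4]=5,low[5]=?,low[6]=1,low[7]=?,low[8]=2); scc=(scc[0]=?,scc[1]=?,scc[2]=?,scc[3]=?,scc[4]=0,scc[5]=?,scc[6]=?,scc[7]=?,scc[8]=?)
step 4: low=(low[0]=0,low[1]=2,low[2]=?,low[3]=2,low[4]=5,low[5]=?,low[6]=1,low[7]=?,low[8]=2); scc=(scc[0]=?,scc[1]=1,scc[2]=?,scc[3]=1,scc[4]=0,scc[5]=?,scc[6]=?,scc[7]=?,scc[8]=1)
step 5: low=(low[0]=0,low[1]=2,low[2]=6,low[3]=2,low[4]=5,low[5]=?,low[6]=1,low[7]=?,low[8]=2); scc=(scc[0]=?,scc[1]=1,scc[2]=2,scc[3]=1,scc[4]=0,scc[5]=?,scc[6]=?,scc[7]=?,scc[8]=1)
step 6: low=(low[0]=0,low[1]=2,low[2]=6,low[3]=2,low[4]=5,low[5]=?,low[6]=1,low[7]=?,low[8]=2); scc=(scc[0]=?,scc[1]=1,scc[2]=2,scc[3]=1,scc[4]=0,scc[5]=?,scc[6]=3,scc[7]=?,scc[8]=1)
step 7: low=(low[0]=0,low[1]=2,low[2]=6,low[3]=2,low[4]=5,low[5]=?,low[6]=1,low[7]=7,low[8]=2); scc=(scc[0]=?,scc[1]=1,scc[2]=2,scc[3]=1,scc[4]=0,scc[5]=?,scc[6]=3,scc[7]=4,scc[8]=1)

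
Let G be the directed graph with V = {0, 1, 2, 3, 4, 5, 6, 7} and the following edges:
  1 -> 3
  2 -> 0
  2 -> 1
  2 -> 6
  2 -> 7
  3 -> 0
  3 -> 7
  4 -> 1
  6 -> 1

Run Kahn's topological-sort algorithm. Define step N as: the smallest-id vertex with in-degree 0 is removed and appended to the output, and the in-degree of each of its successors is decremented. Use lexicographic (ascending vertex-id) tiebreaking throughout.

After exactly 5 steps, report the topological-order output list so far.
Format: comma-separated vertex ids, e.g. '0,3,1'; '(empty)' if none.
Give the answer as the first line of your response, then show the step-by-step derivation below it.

2,4,5,6,1

step 1: output 2; order=[2]; indeg=(1,2,0,1,0,0,0,1)
step 2: output 4; order=[2,4]; indeg=(1,1,0,1,0,0,0,1)
step 3: output 5; order=[2,4,5]; indeg=(1,1,0,1,0,0,0,1)
step 4: output 6; order=[2,4,5,6]; indeg=(1,0,0,1,0,0,0,1)
step 5: output 1; order=[2,4,5,6,1]; indeg=(1,0,0,0,0,0,0,1)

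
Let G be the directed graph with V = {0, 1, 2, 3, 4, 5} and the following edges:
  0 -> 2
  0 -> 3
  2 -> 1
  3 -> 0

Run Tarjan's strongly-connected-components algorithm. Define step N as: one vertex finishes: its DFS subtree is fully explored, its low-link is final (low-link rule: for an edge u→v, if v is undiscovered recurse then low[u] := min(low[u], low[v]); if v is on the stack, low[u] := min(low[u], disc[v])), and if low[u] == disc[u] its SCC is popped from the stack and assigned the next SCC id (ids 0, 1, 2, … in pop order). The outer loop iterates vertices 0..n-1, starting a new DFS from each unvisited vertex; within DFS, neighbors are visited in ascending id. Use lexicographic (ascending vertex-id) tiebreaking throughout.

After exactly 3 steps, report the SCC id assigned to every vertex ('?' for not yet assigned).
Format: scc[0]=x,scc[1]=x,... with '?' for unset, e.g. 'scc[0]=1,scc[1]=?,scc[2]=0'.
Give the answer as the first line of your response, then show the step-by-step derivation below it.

scc[0]=?,scc[1]=0,scc[2]=1,scc[3]=?,scc[4]=?,scc[5]=?

step 1: low=(low[0]=0,low[1]=2,low[2]=1,low[3]=?,low[4]=?,low[5]=?); scc=(scc[0]=?,scc[1]=0,scc[2]=?,scc[3]=?,scc[4]=?,scc[5]=?)
step 2: low=(low[0]=0,low[1]=2,low[2]=1,low[3]=?,low[4]=?,low[5]=?); scc=(scc[0]=?,scc[1]=0,scc[2]=1,scc[3]=?,scc[4]=?,scc[5]=?)
step 3: low=(low[0]=0,low[1]=2,low[2]=1,low[3]=0,low[4]=?,low[5]=?); scc=(scc[0]=?,scc[1]=0,scc[2]=1,scc[3]=?,scc[4]=?,scc[5]=?)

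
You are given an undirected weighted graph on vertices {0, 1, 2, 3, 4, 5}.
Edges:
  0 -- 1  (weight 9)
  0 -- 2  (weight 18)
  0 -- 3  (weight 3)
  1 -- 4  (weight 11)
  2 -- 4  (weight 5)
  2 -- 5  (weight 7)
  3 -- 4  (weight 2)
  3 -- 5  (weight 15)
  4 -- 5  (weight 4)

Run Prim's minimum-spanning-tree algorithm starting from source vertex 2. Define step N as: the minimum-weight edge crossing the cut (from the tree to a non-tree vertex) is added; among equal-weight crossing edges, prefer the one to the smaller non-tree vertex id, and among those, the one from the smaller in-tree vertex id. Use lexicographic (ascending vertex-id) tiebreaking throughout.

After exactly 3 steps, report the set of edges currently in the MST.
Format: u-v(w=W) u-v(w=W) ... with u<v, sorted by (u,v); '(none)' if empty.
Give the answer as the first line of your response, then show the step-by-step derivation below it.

0-3(w=3) 2-4(w=5) 3-4(w=2)

step 1: add edge 2-4 (w=5); MST = {2-4(w=5)}
step 2: add edge 3-4 (w=2); MST = {2-4(w=5) 3-4(w=2)}
step 3: add edge 0-3 (w=3); MST = {0-3(w=3) 2-4(w=5) 3-4(w=2)}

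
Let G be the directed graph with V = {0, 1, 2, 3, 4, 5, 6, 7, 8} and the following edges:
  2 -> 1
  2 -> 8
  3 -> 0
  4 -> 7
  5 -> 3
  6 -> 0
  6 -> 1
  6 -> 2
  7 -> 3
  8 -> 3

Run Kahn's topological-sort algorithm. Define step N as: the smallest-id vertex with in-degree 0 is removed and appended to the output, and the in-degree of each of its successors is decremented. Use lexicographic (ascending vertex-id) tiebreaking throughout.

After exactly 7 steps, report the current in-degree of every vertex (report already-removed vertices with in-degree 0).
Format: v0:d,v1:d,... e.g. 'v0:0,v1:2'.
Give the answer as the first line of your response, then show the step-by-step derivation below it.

v0:1,v1:0,v2:0,v3:0,v4:0,v5:0,v6:0,v7:0,v8:0

step 1: output 4; order=[4]; indeg=(2,2,1,3,0,0,0,0,1)
step 2: output 5; order=[4,5]; indeg=(2,2,1,2,0,0,0,0,1)
step 3: output 6; order=[4,5,6]; indeg=(1,1,0,2,0,0,0,0,1)
step 4: output 2; order=[4,5,6,2]; indeg=(1,0,0,2,0,0,0,0,0)
step 5: output 1; order=[4,5,6,2,1]; indeg=(1,0,0,2,0,0,0,0,0)
step 6: output 7; order=[4,5,6,2,1,7]; indeg=(1,0,0,1,0,0,0,0,0)
step 7: output 8; order=[4,5,6,2,1,7,8]; indeg=(1,0,0,0,0,0,0,0,0)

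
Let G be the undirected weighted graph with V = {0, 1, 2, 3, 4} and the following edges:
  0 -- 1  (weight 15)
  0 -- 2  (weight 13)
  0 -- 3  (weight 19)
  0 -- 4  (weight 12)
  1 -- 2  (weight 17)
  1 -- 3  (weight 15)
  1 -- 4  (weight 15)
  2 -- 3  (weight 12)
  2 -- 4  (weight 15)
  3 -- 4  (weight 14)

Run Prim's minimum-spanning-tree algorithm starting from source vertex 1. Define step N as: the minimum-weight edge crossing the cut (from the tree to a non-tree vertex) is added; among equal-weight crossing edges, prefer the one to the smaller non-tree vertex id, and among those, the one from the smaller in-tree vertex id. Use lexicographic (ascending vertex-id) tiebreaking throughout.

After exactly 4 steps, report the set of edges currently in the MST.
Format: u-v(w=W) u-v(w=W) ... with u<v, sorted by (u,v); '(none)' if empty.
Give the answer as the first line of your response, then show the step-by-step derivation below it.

0-1(w=15) 0-2(w=13) 0-4(w=12) 2-3(w=12)

step 1: add edge 0-1 (w=15); MST = {0-1(w=15)}
step 2: add edge 0-4 (w=12); MST = {0-1(w=15) 0-4(w=12)}
step 3: add edge 0-2 (w=13); MST = {0-1(w=15) 0-2(w=13) 0-4(w=12)}
step 4: add edge 2-3 (w=12); MST = {0-1(w=15) 0-2(w=13) 0-4(w=12) 2-3(w=12)}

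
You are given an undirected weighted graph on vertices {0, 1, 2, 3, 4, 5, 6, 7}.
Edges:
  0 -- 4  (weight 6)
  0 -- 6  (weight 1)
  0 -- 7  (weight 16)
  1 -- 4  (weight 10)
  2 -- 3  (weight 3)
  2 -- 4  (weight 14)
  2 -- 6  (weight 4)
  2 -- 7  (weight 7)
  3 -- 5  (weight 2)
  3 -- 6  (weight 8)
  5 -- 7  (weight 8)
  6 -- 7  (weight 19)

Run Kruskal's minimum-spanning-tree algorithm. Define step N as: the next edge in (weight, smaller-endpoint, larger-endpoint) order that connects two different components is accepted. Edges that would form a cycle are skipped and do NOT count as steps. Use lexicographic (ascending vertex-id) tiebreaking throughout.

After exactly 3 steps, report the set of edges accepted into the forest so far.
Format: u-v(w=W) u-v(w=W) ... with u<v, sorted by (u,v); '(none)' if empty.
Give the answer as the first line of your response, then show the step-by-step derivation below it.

0-6(w=1) 2-3(w=3) 3-5(w=2)

step 1: add edge 0-6 (w=1); MST = {0-6(w=1)}
step 2: add edge 3-5 (w=2); MST = {0-6(w=1) 3-5(w=2)}
step 3: add edge 2-3 (w=3); MST = {0-6(w=1) 2-3(w=3) 3-5(w=2)}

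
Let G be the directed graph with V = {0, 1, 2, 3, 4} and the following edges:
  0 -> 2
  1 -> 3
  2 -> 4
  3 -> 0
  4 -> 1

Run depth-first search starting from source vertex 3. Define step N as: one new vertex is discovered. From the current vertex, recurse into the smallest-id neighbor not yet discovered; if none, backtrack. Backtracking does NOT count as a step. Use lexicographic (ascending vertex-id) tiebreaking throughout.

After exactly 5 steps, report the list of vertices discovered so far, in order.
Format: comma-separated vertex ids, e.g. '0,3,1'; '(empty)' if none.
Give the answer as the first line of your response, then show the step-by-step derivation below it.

3,0,2,4,1

step 1: discover 3; path=3; order=3
step 2: discover 0; path=3>0; order=3,0
step 3: discover 2; path=3>0>2; order=3,0,2
step 4: discover 4; path=3>0>2>4; order=3,0,2,4
step 5: discover 1; path=3>0>2>4>1; order=3,0,2,4,1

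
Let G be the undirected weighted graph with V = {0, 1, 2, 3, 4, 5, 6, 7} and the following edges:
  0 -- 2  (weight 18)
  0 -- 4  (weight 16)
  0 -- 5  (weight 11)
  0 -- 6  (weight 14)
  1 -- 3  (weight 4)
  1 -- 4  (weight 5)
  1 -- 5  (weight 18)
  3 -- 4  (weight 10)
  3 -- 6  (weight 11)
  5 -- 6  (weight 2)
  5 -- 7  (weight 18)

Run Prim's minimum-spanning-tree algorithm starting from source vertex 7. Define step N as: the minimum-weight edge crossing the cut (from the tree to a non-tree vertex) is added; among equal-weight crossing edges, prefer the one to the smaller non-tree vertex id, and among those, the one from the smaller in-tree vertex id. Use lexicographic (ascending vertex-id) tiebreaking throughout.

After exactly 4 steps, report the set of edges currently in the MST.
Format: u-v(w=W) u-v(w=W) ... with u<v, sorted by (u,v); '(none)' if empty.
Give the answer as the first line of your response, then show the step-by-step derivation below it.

0-5(w=11) 3-6(w=11) 5-6(w=2) 5-7(w=18)

step 1: add edge 5-7 (w=18); MST = {5-7(w=18)}
step 2: add edge 5-6 (w=2); MST = {5-6(w=2) 5-7(w=18)}
step 3: add edge 0-5 (w=11); MST = {0-5(w=11) 5-6(w=2) 5-7(w=18)}
step 4: add edge 3-6 (w=11); MST = {0-5(w=11) 3-6(w=11) 5-6(w=2) 5-7(w=18)}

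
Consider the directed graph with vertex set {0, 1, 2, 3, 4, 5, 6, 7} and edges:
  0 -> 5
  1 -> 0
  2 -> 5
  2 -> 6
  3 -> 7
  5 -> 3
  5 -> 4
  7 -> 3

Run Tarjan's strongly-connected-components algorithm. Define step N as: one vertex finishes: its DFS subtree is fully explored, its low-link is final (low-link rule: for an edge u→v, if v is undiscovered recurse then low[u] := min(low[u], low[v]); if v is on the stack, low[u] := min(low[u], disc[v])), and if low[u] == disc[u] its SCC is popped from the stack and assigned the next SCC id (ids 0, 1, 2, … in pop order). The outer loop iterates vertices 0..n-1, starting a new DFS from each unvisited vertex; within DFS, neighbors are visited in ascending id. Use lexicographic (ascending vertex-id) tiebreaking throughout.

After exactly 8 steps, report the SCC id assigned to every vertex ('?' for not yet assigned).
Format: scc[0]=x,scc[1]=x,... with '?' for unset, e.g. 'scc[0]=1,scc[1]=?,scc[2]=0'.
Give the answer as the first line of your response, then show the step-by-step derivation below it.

scc[0]=3,scc[1]=4,scc[2]=6,scc[3]=0,scc[4]=1,scc[5]=2,scc[6]=5,scc[7]=0

step 1: low=(low[0]=0,low[1]=?,low[2]=?,low[3]=2,low[4]=?,low[5]=1,low[6]=?,low[7]=2); scc=(scc[0]=?,scc[1]=?,scc[2]=?,scc[3]=?,scc[4]=?,scc[5]=?,scc[6]=?,scc[7]=?)
step 2: low=(low[0]=0,low[1]=?,low[2]=?,low[3]=2,low[4]=?,low[5]=1,low[6]=?,low[7]=2); scc=(scc[0]=?,scc[1]=?,scc[2]=?,scc[3]=0,scc[4]=?,scc[5]=?,scc[6]=?,scc[7]=0)
step 3: low=(low[0]=0,low[1]=?,low[2]=?,low[3]=2,low[4]=4,low[5]=1,low[6]=?,low[7]=2); scc=(scc[0]=?,scc[1]=?,scc[2]=?,scc[3]=0,scc[4]=1,scc[5]=?,scc[6]=?,scc[7]=0)
step 4: low=(low[0]=0,low[1]=?,low[2]=?,low[3]=2,low[4]=4,low[5]=1,low[6]=?,low[7]=2); scc=(scc[0]=?,scc[1]=?,scc[2]=?,scc[3]=0,scc[4]=1,scc[5]=2,scc[6]=?,scc[7]=0)
step 5: low=(low[0]=0,low[1]=?,low[2]=?,low[3]=2,low[4]=4,low[5]=1,low[6]=?,low[7]=2); scc=(scc[0]=3,scc[1]=?,scc[2]=?,scc[3]=0,scc[4]=1,scc[5]=2,scc[6]=?,scc[7]=0)
step 6: low=(low[0]=0,low[1]=5,low[2]=?,low[3]=2,low[4]=4,low[5]=1,low[6]=?,low[7]=2); scc=(scc[0]=3,scc[1]=4,scc[2]=?,scc[3]=0,scc[4]=1,scc[5]=2,scc[6]=?,scc[7]=0)
step 7: low=(low[0]=0,low[1]=5,low[2]=6,low[3]=2,low[4]=4,low[5]=1,low[6]=7,low[7]=2); scc=(scc[0]=3,scc[1]=4,scc[2]=?,scc[3]=0,scc[4]=1,scc[5]=2,scc[6]=5,scc[7]=0)
step 8: low=(low[0]=0,low[1]=5,low[2]=6,low[3]=2,low[4]=4,low[5]=1,low[6]=7,low[7]=2); scc=(scc[0]=3,scc[1]=4,scc[2]=6,scc[3]=0,scc[4]=1,scc[5]=2,scc[6]=5,scc[7]=0)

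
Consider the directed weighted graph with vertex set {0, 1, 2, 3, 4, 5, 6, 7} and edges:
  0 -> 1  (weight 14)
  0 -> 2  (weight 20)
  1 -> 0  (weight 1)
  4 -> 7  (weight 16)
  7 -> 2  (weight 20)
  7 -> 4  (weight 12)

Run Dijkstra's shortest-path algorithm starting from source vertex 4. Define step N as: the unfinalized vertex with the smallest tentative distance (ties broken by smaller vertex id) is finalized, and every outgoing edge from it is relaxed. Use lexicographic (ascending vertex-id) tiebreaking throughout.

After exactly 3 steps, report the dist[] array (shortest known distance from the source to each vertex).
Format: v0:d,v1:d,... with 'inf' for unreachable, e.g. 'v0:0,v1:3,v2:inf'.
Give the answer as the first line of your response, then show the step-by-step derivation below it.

v0:inf,v1:inf,v2:36,v3:inf,v4:0,v5:inf,v6:inf,v7:16

step 1: dist = v0:inf,v1:inf,v2:inf,v3:inf,v4:0,v5:inf,v6:inf,v7:16
step 2: dist = v0:inf,v1:inf,v2:36,v3:inf,v4:0,v5:inf,v6:inf,v7:16
step 3: dist = v0:inf,v1:inf,v2:36,v3:inf,v4:0,v5:inf,v6:inf,v7:16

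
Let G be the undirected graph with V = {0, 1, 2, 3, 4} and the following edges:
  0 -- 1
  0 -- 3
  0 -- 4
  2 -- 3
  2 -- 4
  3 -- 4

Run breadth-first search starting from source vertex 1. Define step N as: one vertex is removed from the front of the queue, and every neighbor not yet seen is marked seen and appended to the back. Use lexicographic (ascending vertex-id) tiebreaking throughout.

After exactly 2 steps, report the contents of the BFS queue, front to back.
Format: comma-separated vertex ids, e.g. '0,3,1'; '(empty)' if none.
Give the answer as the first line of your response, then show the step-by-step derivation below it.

3,4

step 1: dequeue 1; queue=[0]; order=1
step 2: dequeue 0; queue=[3,4]; order=1,0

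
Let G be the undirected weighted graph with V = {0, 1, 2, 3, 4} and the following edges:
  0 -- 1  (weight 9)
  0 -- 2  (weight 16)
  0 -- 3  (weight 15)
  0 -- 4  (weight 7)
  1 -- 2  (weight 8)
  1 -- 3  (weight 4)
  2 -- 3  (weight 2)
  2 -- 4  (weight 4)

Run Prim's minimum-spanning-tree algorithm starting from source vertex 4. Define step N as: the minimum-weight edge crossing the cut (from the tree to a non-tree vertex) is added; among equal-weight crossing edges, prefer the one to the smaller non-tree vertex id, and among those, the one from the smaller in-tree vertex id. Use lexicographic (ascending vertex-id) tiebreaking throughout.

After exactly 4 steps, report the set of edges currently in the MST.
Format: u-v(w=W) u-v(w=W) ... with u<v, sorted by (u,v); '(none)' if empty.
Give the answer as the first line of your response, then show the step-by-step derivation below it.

0-4(w=7) 1-3(w=4) 2-3(w=2) 2-4(w=4)

step 1: add edge 2-4 (w=4); MST = {2-4(w=4)}
step 2: add edge 2-3 (w=2); MST = {2-3(w=2) 2-4(w=4)}
step 3: add edge 1-3 (w=4); MST = {1-3(w=4) 2-3(w=2) 2-4(w=4)}
step 4: add edge 0-4 (w=7); MST = {0-4(w=7) 1-3(w=4) 2-3(w=2) 2-4(w=4)}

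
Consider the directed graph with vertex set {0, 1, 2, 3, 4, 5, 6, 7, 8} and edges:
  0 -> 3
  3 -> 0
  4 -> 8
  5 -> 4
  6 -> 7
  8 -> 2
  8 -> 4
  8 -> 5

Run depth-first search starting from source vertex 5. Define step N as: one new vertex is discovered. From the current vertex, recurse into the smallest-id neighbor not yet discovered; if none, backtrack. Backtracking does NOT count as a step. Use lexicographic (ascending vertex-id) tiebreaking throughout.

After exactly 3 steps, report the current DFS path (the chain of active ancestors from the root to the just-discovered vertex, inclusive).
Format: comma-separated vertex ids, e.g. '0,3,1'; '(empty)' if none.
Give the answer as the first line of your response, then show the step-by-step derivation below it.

5,4,8

step 1: discover 5; path=5; order=5
step 2: discover 4; path=5>4; order=5,4
step 3: discover 8; path=5>4>8; order=5,4,8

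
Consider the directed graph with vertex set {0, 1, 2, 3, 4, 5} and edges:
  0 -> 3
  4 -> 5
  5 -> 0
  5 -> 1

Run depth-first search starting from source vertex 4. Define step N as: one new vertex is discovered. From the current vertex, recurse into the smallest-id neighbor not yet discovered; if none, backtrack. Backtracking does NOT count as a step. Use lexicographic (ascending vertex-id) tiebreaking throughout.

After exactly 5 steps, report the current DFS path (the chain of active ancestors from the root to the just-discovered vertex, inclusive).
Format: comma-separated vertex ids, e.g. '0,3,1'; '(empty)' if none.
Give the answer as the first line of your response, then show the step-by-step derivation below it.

4,5,1

step 1: discover 4; path=4; order=4
step 2: discover 5; path=4>5; order=4,5
step 3: discover 0; path=4>5>0; order=4,5,0
step 4: discover 3; path=4>5>0>3; order=4,5,0,3
step 5: discover 1; path=4>5>1; order=4,5,0,3,1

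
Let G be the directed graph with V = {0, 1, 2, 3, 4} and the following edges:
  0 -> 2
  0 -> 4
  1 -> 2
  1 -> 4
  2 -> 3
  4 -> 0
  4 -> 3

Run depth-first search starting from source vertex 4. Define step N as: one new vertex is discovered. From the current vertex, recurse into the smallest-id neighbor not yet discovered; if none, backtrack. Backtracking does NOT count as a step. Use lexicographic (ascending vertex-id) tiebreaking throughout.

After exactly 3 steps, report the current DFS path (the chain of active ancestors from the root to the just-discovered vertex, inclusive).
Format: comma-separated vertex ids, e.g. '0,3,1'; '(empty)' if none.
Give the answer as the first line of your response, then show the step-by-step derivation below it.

4,0,2

step 1: discover 4; path=4; order=4
step 2: discover 0; path=4>0; order=4,0
step 3: discover 2; path=4>0>2; order=4,0,2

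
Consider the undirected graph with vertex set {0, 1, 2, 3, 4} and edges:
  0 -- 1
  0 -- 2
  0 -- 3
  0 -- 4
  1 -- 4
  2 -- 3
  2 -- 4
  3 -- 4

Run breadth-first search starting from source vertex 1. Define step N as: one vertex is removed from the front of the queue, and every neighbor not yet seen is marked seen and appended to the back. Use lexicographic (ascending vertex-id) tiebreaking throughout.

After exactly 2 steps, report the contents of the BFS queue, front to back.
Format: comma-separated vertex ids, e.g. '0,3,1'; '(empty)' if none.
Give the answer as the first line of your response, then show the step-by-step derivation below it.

4,2,3

step 1: dequeue 1; queue=[0,4]; order=1
step 2: dequeue 0; queue=[4,2,3]; order=1,0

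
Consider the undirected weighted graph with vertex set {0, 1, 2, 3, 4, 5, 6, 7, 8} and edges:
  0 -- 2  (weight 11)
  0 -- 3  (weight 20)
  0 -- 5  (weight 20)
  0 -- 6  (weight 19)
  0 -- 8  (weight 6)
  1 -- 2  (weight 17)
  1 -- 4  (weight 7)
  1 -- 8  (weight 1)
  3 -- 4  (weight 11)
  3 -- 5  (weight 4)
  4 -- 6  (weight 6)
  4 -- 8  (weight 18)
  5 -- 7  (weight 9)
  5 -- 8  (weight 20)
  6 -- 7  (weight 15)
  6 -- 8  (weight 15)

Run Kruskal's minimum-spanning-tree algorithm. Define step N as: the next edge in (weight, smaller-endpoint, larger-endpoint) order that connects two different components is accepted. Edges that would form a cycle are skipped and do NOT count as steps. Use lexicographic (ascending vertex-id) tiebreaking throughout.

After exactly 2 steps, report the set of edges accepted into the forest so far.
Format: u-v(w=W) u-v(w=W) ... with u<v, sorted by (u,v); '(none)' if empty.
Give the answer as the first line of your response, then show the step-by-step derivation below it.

1-8(w=1) 3-5(w=4)

step 1: add edge 1-8 (w=1); MST = {1-8(w=1)}
step 2: add edge 3-5 (w=4); MST = {1-8(w=1) 3-5(w=4)}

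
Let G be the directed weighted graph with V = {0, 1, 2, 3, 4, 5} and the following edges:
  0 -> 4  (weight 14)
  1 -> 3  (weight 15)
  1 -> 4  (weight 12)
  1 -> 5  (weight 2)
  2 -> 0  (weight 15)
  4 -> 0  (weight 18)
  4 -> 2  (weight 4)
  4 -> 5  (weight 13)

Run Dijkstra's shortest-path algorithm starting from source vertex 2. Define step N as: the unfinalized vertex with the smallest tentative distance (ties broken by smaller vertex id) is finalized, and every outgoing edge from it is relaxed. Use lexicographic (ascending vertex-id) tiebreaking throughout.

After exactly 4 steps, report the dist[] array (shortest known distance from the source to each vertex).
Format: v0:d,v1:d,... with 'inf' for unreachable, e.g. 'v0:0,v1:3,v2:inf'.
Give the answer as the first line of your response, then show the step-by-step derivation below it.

v0:15,v1:inf,v2:0,v3:inf,v4:29,v5:42

step 1: dist = v0:15,v1:inf,v2:0,v3:inf,v4:inf,v5:inf
step 2: dist = v0:15,v1:inf,v2:0,v3:inf,v4:29,v5:inf
step 3: dist = v0:15,v1:inf,v2:0,v3:inf,v4:29,v5:42
step 4: dist = v0:15,v1:inf,v2:0,v3:inf,v4:29,v5:42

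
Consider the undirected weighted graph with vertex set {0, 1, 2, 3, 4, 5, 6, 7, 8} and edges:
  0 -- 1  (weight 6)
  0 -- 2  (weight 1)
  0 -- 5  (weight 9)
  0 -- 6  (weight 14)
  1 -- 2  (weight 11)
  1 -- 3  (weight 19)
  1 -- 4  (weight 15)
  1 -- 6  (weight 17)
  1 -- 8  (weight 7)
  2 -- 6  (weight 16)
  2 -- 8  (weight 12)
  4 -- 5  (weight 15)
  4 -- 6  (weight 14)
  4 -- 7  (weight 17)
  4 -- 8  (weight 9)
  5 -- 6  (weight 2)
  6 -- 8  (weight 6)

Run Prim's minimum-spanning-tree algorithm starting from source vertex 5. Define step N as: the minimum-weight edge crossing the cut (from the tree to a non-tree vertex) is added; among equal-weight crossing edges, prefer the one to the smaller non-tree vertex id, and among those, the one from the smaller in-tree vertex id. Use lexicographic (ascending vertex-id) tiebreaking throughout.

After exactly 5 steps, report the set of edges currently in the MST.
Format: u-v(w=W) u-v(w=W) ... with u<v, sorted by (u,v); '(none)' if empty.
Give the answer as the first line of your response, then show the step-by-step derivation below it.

0-1(w=6) 0-2(w=1) 1-8(w=7) 5-6(w=2) 6-8(w=6)

step 1: add edge 5-6 (w=2); MST = {5-6(w=2)}
step 2: add edge 6-8 (w=6); MST = {5-6(w=2) 6-8(w=6)}
step 3: add edge 1-8 (w=7); MST = {1-8(w=7) 5-6(w=2) 6-8(w=6)}
step 4: add edge 0-1 (w=6); MST = {0-1(w=6) 1-8(w=7) 5-6(w=2) 6-8(w=6)}
step 5: add edge 0-2 (w=1); MST = {0-1(w=6) 0-2(w=1) 1-8(w=7) 5-6(w=2) 6-8(w=6)}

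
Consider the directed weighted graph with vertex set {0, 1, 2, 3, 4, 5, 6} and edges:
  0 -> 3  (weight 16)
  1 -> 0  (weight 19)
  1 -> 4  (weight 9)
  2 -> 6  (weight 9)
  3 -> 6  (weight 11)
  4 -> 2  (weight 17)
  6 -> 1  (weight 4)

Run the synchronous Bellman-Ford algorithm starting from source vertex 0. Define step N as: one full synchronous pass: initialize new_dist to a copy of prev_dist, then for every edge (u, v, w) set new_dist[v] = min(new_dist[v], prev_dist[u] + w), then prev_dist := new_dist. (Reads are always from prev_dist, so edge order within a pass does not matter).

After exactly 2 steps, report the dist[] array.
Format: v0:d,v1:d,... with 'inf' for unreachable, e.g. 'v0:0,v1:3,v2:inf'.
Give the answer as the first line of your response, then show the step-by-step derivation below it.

v0:0,v1:inf,v2:inf,v3:16,v4:inf,v5:inf,v6:27

step 1: dist = v0:0,v1:inf,v2:inf,v3:16,v4:inf,v5:inf,v6:inf
step 2: dist = v0:0,v1:inf,v2:inf,v3:16,v4:inf,v5:inf,v6:27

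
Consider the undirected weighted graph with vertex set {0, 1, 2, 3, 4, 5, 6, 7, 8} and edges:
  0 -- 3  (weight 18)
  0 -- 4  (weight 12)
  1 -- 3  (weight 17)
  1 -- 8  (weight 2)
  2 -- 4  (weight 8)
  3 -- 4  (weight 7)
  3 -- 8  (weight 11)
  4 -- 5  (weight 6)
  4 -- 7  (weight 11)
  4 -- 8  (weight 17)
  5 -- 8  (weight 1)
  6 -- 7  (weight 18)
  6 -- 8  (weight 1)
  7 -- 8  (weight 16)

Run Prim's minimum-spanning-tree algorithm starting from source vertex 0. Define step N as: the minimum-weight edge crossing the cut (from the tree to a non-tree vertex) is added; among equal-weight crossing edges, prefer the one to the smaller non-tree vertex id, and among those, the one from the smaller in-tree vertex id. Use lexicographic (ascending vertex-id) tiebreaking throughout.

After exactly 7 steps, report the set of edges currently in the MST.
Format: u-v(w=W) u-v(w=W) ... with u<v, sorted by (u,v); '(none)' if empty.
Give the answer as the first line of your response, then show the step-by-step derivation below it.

0-4(w=12) 1-8(w=2) 2-4(w=8) 3-4(w=7) 4-5(w=6) 5-8(w=1) 6-8(w=1)

step 1: add edge 0-4 (w=12); MST = {0-4(w=12)}
step 2: add edge 4-5 (w=6); MST = {0-4(w=12) 4-5(w=6)}
step 3: add edge 5-8 (w=1); MST = {0-4(w=12) 4-5(w=6) 5-8(w=1)}
step 4: add edge 6-8 (w=1); MST = {0-4(w=12) 4-5(w=6) 5-8(w=1) 6-8(w=1)}
step 5: add edge 1-8 (w=2); MST = {0-4(w=12) 1-8(w=2) 4-5(w=6) 5-8(w=1) 6-8(w=1)}
step 6: add edge 3-4 (w=7); MST = {0-4(w=12) 1-8(w=2) 3-4(w=7) 4-5(w=6) 5-8(w=1) 6-8(w=1)}
step 7: add edge 2-4 (w=8); MST = {0-4(w=12) 1-8(w=2) 2-4(w=8) 3-4(w=7) 4-5(w=6) 5-8(w=1) 6-8(w=1)}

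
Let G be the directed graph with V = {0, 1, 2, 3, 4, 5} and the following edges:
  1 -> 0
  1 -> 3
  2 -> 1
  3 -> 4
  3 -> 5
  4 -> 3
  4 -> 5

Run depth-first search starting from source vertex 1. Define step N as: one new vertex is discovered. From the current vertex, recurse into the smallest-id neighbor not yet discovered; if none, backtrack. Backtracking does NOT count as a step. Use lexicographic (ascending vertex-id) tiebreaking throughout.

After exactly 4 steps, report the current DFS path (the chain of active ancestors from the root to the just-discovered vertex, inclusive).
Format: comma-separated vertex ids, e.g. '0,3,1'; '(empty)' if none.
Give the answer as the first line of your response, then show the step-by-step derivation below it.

1,3,4

step 1: discover 1; path=1; order=1
step 2: discover 0; path=1>0; order=1,0
step 3: discover 3; path=1>3; order=1,0,3
step 4: discover 4; path=1>3>4; order=1,0,3,4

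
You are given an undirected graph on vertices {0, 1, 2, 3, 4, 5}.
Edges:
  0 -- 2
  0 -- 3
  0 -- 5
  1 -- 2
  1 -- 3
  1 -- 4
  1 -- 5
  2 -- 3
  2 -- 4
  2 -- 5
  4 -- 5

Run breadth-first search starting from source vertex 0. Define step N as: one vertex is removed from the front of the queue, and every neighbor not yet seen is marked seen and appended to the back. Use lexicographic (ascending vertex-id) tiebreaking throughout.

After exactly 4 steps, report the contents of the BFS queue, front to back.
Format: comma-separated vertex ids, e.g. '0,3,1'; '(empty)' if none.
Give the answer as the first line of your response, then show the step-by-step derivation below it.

1,4

step 1: dequeue 0; queue=[2,3,5]; order=0
step 2: dequeue 2; queue=[3,5,1,4]; order=0,2
step 3: dequeue 3; queue=[5,1,4]; order=0,2,3
step 4: dequeue 5; queue=[1,4]; order=0,2,3,5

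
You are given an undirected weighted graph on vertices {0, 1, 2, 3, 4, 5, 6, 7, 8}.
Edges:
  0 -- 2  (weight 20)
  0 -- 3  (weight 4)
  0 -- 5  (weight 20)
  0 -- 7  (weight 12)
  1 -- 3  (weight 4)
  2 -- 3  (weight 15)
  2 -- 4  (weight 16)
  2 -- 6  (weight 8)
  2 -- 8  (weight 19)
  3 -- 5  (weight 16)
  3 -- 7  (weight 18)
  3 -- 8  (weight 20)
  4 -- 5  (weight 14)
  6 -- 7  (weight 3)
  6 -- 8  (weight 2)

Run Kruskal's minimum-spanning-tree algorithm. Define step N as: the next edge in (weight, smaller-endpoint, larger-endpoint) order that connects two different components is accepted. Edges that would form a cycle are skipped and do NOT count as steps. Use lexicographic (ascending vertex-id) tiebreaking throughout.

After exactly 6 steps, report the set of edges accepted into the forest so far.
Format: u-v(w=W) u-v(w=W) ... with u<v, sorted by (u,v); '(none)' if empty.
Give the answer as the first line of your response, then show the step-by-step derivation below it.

0-3(w=4) 0-7(w=12) 1-3(w=4) 2-6(w=8) 6-7(w=3) 6-8(w=2)

step 1: add edge 6-8 (w=2); MST = {6-8(w=2)}
step 2: add edge 6-7 (w=3); MST = {6-7(w=3) 6-8(w=2)}
step 3: add edge 0-3 (w=4); MST = {0-3(w=4) 6-7(w=3) 6-8(w=2)}
step 4: add edge 1-3 (w=4); MST = {0-3(w=4) 1-3(w=4) 6-7(w=3) 6-8(w=2)}
step 5: add edge 2-6 (w=8); MST = {0-3(w=4) 1-3(w=4) 2-6(w=8) 6-7(w=3) 6-8(w=2)}
step 6: add edge 0-7 (w=12); MST = {0-3(w=4) 0-7(w=12) 1-3(w=4) 2-6(w=8) 6-7(w=3) 6-8(w=2)}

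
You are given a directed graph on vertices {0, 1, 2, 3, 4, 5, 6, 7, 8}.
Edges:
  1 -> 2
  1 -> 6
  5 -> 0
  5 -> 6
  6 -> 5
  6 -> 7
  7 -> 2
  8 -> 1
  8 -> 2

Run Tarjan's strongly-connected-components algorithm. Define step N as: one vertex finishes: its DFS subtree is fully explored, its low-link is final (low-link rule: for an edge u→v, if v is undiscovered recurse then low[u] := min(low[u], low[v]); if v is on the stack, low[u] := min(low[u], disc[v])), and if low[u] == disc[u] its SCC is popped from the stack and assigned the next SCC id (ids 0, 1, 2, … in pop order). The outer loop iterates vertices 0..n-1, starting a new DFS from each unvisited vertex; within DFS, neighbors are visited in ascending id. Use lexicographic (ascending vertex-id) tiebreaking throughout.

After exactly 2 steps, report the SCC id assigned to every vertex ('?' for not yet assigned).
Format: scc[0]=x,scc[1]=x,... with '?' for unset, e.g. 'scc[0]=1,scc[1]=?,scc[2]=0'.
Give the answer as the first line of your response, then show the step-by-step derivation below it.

scc[0]=0,scc[1]=?,scc[2]=1,scc[3]=?,scc[4]=?,scc[5]=?,scc[6]=?,scc[7]=?,scc[8]=?

step 1: low=(low[0]=0,low[1]=?,low[2]=?,low[3]=?,low[4]=?,low[5]=?,low[6]=?,low[7]=?,low[8]=?); scc=(scc[0]=0,scc[1]=?,scc[2]=?,scc[3]=?,scc[4]=?,scc[5]=?,scc[6]=?,scc[7]=?,scc[8]=?)
step 2: low=(low[0]=0,low[1]=1,low[2]=2,low[3]=?,low[4]=?,low[5]=?,low[6]=?,low[7]=?,low[8]=?); scc=(scc[0]=0,scc[1]=?,scc[2]=1,scc[3]=?,scc[4]=?,scc[5]=?,scc[6]=?,scc[7]=?,scc[8]=?)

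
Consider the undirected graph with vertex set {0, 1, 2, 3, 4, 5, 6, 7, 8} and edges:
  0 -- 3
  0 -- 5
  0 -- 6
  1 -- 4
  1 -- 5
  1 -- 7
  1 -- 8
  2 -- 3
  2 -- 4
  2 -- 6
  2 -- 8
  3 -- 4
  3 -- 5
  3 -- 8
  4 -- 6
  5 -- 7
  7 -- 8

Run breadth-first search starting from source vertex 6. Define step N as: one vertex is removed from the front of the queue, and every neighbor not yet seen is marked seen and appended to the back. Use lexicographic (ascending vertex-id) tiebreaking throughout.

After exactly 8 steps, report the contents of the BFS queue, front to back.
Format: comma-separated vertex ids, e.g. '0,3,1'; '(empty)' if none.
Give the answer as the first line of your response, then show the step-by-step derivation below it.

7

step 1: dequeue 6; queue=[0,2,4]; order=6
step 2: dequeue 0; queue=[2,4,3,5]; order=6,0
step 3: dequeue 2; queue=[4,3,5,8]; order=6,0,2
step 4: dequeue 4; queue=[3,5,8,1]; order=6,0,2,4
step 5: dequeue 3; queue=[5,8,1]; order=6,0,2,4,3
step 6: dequeue 5; queue=[8,1,7]; order=6,0,2,4,3,5
step 7: dequeue 8; queue=[1,7]; order=6,0,2,4,3,5,8
step 8: dequeue 1; queue=[7]; order=6,0,2,4,3,5,8,1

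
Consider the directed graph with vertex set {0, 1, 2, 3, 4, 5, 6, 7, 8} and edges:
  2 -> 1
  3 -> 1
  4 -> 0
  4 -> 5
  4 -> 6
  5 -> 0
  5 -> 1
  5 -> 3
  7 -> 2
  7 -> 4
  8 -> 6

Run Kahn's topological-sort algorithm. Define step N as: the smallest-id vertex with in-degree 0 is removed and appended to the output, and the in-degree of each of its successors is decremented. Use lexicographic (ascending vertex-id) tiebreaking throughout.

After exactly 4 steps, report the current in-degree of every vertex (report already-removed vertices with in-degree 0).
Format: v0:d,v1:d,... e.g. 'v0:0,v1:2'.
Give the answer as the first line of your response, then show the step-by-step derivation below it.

v0:0,v1:1,v2:0,v3:0,v4:0,v5:0,v6:1,v7:0,v8:0

step 1: output 7; order=[7]; indeg=(2,3,0,1,0,1,2,0,0)
step 2: output 2; order=[7,2]; indeg=(2,2,0,1,0,1,2,0,0)
step 3: output 4; order=[7,2,4]; indeg=(1,2,0,1,0,0,1,0,0)
step 4: output 5; order=[7,2,4,5]; indeg=(0,1,0,0,0,0,1,0,0)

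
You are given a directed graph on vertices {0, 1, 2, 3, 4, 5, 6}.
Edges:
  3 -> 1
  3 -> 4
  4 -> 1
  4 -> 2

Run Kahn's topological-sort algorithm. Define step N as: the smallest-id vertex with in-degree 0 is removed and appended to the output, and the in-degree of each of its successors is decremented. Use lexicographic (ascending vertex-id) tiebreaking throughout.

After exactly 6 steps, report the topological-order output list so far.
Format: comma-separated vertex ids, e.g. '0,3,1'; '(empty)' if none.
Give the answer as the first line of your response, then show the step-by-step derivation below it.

0,3,4,1,2,5

step 1: output 0; order=[0]; indeg=(0,2,1,0,1,0,0)
step 2: output 3; order=[0,3]; indeg=(0,1,1,0,0,0,0)
step 3: output 4; order=[0,3,4]; indeg=(0,0,0,0,0,0,0)
step 4: output 1; order=[0,3,4,1]; indeg=(0,0,0,0,0,0,0)
step 5: output 2; order=[0,3,4,1,2]; indeg=(0,0,0,0,0,0,0)
step 6: output 5; order=[0,3,4,1,2,5]; indeg=(0,0,0,0,0,0,0)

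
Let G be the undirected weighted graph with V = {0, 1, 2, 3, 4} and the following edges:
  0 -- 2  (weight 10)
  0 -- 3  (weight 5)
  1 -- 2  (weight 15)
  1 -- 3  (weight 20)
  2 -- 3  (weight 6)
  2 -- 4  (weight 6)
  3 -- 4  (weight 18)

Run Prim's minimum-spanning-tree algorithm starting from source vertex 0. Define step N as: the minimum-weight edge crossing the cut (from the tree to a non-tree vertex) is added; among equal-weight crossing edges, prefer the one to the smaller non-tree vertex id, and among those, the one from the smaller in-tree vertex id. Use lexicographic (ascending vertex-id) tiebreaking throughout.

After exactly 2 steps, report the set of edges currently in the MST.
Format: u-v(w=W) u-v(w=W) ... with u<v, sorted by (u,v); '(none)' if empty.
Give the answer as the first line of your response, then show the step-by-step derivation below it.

0-3(w=5) 2-3(w=6)

step 1: add edge 0-3 (w=5); MST = {0-3(w=5)}
step 2: add edge 2-3 (w=6); MST = {0-3(w=5) 2-3(w=6)}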